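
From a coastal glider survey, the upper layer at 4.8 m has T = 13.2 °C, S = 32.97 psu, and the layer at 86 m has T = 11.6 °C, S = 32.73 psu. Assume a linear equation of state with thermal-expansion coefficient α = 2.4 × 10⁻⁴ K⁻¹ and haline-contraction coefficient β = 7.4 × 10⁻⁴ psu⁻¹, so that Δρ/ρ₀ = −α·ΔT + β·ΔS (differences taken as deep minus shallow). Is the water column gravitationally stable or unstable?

ΔT = 11.6 − 13.2 = -1.6 K and ΔS = 32.73 − 32.97 = -0.24 psu (deep − shallow).
−αΔT = 3.84 × 10⁻⁴; βΔS = -1.776 × 10⁻⁴; sum Δρ/ρ₀ = 2.064 × 10⁻⁴.
Δρ/ρ₀ > 0, so Δρ > 0: deeper water is denser → statically stable.

stable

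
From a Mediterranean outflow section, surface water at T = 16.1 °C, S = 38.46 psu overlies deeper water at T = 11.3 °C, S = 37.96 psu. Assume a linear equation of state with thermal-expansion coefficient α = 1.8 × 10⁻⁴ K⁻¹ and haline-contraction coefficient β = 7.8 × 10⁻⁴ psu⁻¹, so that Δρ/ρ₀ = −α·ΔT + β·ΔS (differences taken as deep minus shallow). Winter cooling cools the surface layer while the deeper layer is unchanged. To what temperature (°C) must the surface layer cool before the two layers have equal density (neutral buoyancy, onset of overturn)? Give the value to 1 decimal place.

Neutral buoyancy requires Δρ = 0, i.e. −α(T_deep − T_surf′) + β(S_deep − S_surf) = 0.
T_surf′ = T_deep − (β/α)·ΔS = 11.3 − (7.8 × 10⁻⁴/1.8 × 10⁻⁴)·(-0.50) = 13.467 °C.
Cooling required: 16.1 − (13.467) = 2.633 °C.

13.5 °C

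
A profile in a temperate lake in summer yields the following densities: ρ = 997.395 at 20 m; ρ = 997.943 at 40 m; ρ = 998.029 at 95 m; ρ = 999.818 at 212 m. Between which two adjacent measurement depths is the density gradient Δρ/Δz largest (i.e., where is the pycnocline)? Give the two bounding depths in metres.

Compute the density gradient over each adjacent pair:
  20–40 m: Δρ/Δz = 0.548/20 = 0.027 kg m⁻⁴
  40–95 m: Δρ/Δz = 0.086/55 = 1.6 × 10⁻³ kg m⁻⁴
  95–212 m: Δρ/Δz = 1.789/117 = 0.015 kg m⁻⁴
The largest gradient is in the 20–40 m interval — the pycnocline.

20–40 m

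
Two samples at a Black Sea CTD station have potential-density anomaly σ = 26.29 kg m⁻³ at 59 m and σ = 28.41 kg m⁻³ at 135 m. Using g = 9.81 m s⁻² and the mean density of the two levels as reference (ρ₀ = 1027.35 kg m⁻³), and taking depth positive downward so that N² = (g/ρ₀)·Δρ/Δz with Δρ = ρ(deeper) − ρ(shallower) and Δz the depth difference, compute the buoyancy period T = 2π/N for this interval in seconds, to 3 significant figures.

Δρ = 1028.41 − 1026.29 = 2.12 kg m⁻³ over Δz = 135 − 59 = 76 m.
N² = (9.81/1027.35) × (2.12/76) = 2.6636 × 10⁻⁴ s⁻².
N = √(2.6636 × 10⁻⁴) = 0.016321 rad s⁻¹, so T = 2π/N = 384.98 s ≈ 385 s.

385 s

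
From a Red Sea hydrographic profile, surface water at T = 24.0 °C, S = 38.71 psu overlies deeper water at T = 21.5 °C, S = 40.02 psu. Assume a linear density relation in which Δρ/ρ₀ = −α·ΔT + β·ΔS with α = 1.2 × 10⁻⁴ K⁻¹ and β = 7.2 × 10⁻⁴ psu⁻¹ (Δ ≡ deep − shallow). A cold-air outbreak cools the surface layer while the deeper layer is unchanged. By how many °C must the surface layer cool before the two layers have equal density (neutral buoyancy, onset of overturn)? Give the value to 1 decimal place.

Neutral buoyancy requires Δρ = 0, i.e. −α(T_deep − T_surf′) + β(S_deep − S_surf) = 0.
T_surf′ = T_deep − (β/α)·ΔS = 21.5 − (7.2 × 10⁻⁴/1.2 × 10⁻⁴)·(+1.31) = 13.640 °C.
Cooling required: 24.0 − (13.640) = 10.360 °C.

10.4 °C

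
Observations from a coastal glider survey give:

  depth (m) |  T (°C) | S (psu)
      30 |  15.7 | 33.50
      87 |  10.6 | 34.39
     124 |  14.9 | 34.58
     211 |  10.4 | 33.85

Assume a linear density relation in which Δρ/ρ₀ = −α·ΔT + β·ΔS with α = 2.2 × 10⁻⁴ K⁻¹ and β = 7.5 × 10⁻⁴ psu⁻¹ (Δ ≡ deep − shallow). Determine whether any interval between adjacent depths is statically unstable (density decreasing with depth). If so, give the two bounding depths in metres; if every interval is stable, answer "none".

87–124 m

Evaluate Δρ/ρ₀ = −αΔT + βΔS across each adjacent pair:
  30–87 m: −αΔT+βΔS = −(2.2 × 10⁻⁴)(-5.1)+(7.5 × 10⁻⁴)(+0.89) = 1.8 × 10⁻³ → stable
  87–124 m: −αΔT+βΔS = −(2.2 × 10⁻⁴)(+4.3)+(7.5 × 10⁻⁴)(+0.19) = -8.0 × 10⁻⁴ → UNSTABLE
  124–211 m: −αΔT+βΔS = −(2.2 × 10⁻⁴)(-4.5)+(7.5 × 10⁻⁴)(-0.73) = 4.4 × 10⁻⁴ → stable
The 87–124 m interval has Δρ < 0: lighter water underlies denser water.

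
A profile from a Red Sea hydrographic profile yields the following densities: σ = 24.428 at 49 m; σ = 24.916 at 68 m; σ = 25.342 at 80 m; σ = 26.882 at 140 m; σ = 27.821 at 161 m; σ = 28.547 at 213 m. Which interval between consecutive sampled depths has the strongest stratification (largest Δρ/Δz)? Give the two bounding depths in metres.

Compute the density gradient over each adjacent pair:
  49–68 m: Δρ/Δz = 0.488/19 = 0.026 kg m⁻⁴
  68–80 m: Δρ/Δz = 0.426/12 = 0.035 kg m⁻⁴
  80–140 m: Δρ/Δz = 1.540/60 = 0.026 kg m⁻⁴
  140–161 m: Δρ/Δz = 0.939/21 = 0.045 kg m⁻⁴
  161–213 m: Δρ/Δz = 0.726/52 = 0.014 kg m⁻⁴
The largest gradient is in the 140–161 m interval — the pycnocline.

140–161 m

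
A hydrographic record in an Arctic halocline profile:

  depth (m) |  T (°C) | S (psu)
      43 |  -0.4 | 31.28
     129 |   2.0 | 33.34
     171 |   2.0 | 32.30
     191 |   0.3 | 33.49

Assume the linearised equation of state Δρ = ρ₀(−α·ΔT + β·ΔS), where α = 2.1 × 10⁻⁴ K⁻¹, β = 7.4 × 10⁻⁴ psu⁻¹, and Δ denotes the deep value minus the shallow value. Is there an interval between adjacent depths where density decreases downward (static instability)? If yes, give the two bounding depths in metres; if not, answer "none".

Evaluate Δρ/ρ₀ = −αΔT + βΔS across each adjacent pair:
  43–129 m: −αΔT+βΔS = −(2.1 × 10⁻⁴)(+2.4)+(7.4 × 10⁻⁴)(+2.06) = 1.0 × 10⁻³ → stable
  129–171 m: −αΔT+βΔS = −(2.1 × 10⁻⁴)(+0.0)+(7.4 × 10⁻⁴)(-1.04) = -7.7 × 10⁻⁴ → UNSTABLE
  171–191 m: −αΔT+βΔS = −(2.1 × 10⁻⁴)(-1.7)+(7.4 × 10⁻⁴)(+1.19) = 1.2 × 10⁻³ → stable
The 129–171 m interval has Δρ < 0: lighter water underlies denser water.

129–171 m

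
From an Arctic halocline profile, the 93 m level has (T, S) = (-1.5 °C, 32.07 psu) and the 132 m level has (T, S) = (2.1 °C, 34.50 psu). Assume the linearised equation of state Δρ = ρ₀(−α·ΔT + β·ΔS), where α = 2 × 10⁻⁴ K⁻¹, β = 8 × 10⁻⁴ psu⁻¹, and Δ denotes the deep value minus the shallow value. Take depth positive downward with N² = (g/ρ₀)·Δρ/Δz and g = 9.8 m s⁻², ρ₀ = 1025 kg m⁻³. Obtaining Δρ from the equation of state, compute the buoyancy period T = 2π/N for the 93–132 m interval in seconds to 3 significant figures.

ΔT = +3.6 K, ΔS = +2.43 psu (deep − shallow).
Δρ/ρ₀ = −αΔT + βΔS = -7.20 × 10⁻⁴ + 1.944 × 10⁻³ = 1.224 × 10⁻³, so Δρ ≈ 1.255 kg m⁻³.
N² = (g/ρ₀)·Δρ/Δz = g·(Δρ/ρ₀)/Δz = 9.8 × 1.224 × 10⁻³ / 39 = 3.0757 × 10⁻⁴ s⁻².
N = √(3.0757 × 10⁻⁴) = 0.017538 rad s⁻¹ → T = 2π/N = 358.26 s ≈ 358 s.

358 s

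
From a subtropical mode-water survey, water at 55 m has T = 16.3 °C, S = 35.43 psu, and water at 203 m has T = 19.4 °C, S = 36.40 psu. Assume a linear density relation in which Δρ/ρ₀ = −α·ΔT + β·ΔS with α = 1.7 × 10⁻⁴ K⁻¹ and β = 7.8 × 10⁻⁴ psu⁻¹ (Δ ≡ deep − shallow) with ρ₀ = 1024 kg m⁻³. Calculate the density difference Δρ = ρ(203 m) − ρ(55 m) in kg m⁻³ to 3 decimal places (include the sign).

ΔT = +3.1 K, ΔS = +0.97 psu (deep − shallow).
Δρ/ρ₀ = −(1.7 × 10⁻⁴)(+3.1) + (7.8 × 10⁻⁴)(+0.97) = 2.296 × 10⁻⁴.
Δρ = 1024 × (2.296 × 10⁻⁴) = +0.235 kg m⁻³.
Positive Δρ: denser below, stable.

+0.235 kg m⁻³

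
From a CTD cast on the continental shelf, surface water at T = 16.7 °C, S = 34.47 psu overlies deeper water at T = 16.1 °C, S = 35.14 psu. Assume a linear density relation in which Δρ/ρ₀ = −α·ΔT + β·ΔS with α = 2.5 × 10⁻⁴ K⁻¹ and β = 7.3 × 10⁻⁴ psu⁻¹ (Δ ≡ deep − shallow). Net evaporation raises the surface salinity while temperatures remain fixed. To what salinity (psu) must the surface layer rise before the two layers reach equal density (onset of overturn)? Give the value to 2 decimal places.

Neutral buoyancy requires −α(T_deep − T_surf) + β(S_deep − S_surf′) = 0.
S_surf′ = S_deep − (α/β)·ΔT = 35.14 − (2.5 × 10⁻⁴/7.3 × 10⁻⁴)·(-0.6) = 35.3455 psu.
Increase required: 35.3455 − 34.47 = 0.8755 psu.

35.35 psu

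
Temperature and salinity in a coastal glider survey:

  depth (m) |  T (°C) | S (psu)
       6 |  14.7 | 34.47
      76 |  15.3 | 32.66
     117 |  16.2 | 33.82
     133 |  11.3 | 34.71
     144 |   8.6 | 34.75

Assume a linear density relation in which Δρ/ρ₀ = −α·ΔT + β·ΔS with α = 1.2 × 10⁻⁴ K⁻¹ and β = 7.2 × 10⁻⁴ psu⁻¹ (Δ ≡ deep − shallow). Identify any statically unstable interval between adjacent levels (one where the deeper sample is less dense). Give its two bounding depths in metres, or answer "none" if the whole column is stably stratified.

6–76 m

Evaluate Δρ/ρ₀ = −αΔT + βΔS across each adjacent pair:
  6–76 m: −αΔT+βΔS = −(1.2 × 10⁻⁴)(+0.6)+(7.2 × 10⁻⁴)(-1.81) = -1.4 × 10⁻³ → UNSTABLE
  76–117 m: −αΔT+βΔS = −(1.2 × 10⁻⁴)(+0.9)+(7.2 × 10⁻⁴)(+1.16) = 7.3 × 10⁻⁴ → stable
  117–133 m: −αΔT+βΔS = −(1.2 × 10⁻⁴)(-4.9)+(7.2 × 10⁻⁴)(+0.89) = 1.2 × 10⁻³ → stable
  133–144 m: −αΔT+βΔS = −(1.2 × 10⁻⁴)(-2.7)+(7.2 × 10⁻⁴)(+0.04) = 3.5 × 10⁻⁴ → stable
The 6–76 m interval has Δρ < 0: lighter water underlies denser water.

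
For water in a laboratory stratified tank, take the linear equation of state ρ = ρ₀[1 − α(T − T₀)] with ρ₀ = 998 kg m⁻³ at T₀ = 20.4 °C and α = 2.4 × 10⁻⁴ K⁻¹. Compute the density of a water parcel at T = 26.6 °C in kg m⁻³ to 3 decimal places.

T − T₀ = +6.2 K.
Bracket = 1 − α·(+6.2) = 1 + (-1.488 × 10⁻³) = 0.9985120.
ρ = 998 × 0.9985120 = 996.515 kg m⁻³.

996.515 kg m⁻³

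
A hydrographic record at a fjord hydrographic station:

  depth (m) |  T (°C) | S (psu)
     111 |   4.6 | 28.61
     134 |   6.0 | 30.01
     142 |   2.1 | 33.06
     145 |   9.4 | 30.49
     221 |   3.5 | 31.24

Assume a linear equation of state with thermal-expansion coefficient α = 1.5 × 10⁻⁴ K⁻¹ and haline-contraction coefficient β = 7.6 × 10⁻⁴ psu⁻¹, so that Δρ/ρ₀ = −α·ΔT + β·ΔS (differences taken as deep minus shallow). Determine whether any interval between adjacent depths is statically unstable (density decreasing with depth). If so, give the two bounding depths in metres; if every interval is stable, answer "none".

Evaluate Δρ/ρ₀ = −αΔT + βΔS across each adjacent pair:
  111–134 m: −αΔT+βΔS = −(1.5 × 10⁻⁴)(+1.4)+(7.6 × 10⁻⁴)(+1.40) = 8.5 × 10⁻⁴ → stable
  134–142 m: −αΔT+βΔS = −(1.5 × 10⁻⁴)(-3.9)+(7.6 × 10⁻⁴)(+3.05) = 2.9 × 10⁻³ → stable
  142–145 m: −αΔT+βΔS = −(1.5 × 10⁻⁴)(+7.3)+(7.6 × 10⁻⁴)(-2.57) = -3.0 × 10⁻³ → UNSTABLE
  145–221 m: −αΔT+βΔS = −(1.5 × 10⁻⁴)(-5.9)+(7.6 × 10⁻⁴)(+0.75) = 1.5 × 10⁻³ → stable
The 142–145 m interval has Δρ < 0: lighter water underlies denser water.

142–145 m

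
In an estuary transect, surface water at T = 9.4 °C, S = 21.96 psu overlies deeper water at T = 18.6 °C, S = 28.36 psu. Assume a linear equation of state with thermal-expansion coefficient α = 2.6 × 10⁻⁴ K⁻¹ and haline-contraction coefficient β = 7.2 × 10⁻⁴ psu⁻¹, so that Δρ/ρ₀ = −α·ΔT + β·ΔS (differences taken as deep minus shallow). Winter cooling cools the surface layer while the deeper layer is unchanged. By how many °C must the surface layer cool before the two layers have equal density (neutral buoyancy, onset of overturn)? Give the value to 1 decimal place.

8.5 °C

Neutral buoyancy requires Δρ = 0, i.e. −α(T_deep − T_surf′) + β(S_deep − S_surf) = 0.
T_surf′ = T_deep − (β/α)·ΔS = 18.6 − (7.2 × 10⁻⁴/2.6 × 10⁻⁴)·(+6.40) = 0.877 °C.
Cooling required: 9.4 − (0.877) = 8.523 °C.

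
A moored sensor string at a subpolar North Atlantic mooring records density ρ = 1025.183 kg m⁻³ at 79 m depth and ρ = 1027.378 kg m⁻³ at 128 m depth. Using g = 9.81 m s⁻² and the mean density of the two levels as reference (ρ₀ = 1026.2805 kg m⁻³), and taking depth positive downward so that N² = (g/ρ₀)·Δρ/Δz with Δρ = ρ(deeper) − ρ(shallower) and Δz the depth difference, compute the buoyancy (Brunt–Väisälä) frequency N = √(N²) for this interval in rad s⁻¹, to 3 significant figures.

0.0207 rad s⁻¹

Δρ = 1027.378 − 1025.183 = 2.195 kg m⁻³ over Δz = 128 − 79 = 49 m.
N² = (9.81/1026.2805) × (2.195/49) = 4.2819 × 10⁻⁴ s⁻².
N = √(4.2819 × 10⁻⁴) = 0.020693 rad s⁻¹ ≈ 0.0207 rad s⁻¹.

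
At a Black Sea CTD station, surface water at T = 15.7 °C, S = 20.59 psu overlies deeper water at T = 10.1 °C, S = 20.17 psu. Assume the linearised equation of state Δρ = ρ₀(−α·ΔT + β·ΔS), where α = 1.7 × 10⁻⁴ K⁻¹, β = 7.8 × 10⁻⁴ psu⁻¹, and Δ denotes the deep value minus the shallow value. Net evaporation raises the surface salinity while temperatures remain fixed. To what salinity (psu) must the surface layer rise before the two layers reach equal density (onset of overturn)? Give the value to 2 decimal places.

21.39 psu

Neutral buoyancy requires −α(T_deep − T_surf) + β(S_deep − S_surf′) = 0.
S_surf′ = S_deep − (α/β)·ΔT = 20.17 − (1.7 × 10⁻⁴/7.8 × 10⁻⁴)·(-5.6) = 21.3905 psu.
Increase required: 21.3905 − 20.59 = 0.8005 psu.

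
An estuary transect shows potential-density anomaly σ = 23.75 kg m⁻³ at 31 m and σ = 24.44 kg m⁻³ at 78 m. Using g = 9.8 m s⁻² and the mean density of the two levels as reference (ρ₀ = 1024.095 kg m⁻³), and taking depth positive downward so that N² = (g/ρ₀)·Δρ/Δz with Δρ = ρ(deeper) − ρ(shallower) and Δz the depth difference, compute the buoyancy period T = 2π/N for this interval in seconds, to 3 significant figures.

Δρ = 1024.44 − 1023.75 = 0.69 kg m⁻³ over Δz = 78 − 31 = 47 m.
N² = (9.8/1024.095) × (0.69/47) = 1.4049 × 10⁻⁴ s⁻².
N = √(1.4049 × 10⁻⁴) = 0.011853 rad s⁻¹, so T = 2π/N = 530.09 s ≈ 530 s.

530 s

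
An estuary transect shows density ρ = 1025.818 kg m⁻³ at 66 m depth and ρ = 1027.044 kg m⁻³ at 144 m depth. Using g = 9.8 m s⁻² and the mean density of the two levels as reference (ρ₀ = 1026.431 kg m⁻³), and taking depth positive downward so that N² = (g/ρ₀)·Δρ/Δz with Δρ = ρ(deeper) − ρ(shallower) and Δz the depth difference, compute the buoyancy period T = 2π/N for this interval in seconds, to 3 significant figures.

513 s

Δρ = 1027.044 − 1025.818 = 1.226 kg m⁻³ over Δz = 144 − 66 = 78 m.
N² = (9.8/1026.431) × (1.226/78) = 1.5007 × 10⁻⁴ s⁻².
N = √(1.5007 × 10⁻⁴) = 0.012250 rad s⁻¹, so T = 2π/N = 512.91 s ≈ 513 s.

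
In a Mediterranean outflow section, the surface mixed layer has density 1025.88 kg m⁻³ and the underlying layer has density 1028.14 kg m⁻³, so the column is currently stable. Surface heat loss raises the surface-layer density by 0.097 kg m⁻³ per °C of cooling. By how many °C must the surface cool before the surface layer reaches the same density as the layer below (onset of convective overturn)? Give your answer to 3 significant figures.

23.3 °C

Density deficit of the surface layer: 1028.14 − 1025.88 = 2.26 kg m⁻³.
Required change = 2.26 / 0.097 = 23.3 °C.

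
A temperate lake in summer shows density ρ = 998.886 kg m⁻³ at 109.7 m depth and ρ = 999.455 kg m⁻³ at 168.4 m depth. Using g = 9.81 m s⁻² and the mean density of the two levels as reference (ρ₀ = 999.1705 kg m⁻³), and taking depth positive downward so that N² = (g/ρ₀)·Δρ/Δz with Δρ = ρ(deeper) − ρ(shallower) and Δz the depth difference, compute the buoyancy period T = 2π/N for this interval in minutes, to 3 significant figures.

10.7 min

Δρ = 999.455 − 998.886 = 0.569 kg m⁻³ over Δz = 168.4 − 109.7 = 58.7 m.
N² = (9.81/999.1705) × (0.569/58.7) = 9.5171 × 10⁻⁵ s⁻².
N = √(9.5171 × 10⁻⁵) = 9.7556 × 10⁻³ rad s⁻¹, so T = 2π/N = 644.06 s = 10.734 min ≈ 10.7 min.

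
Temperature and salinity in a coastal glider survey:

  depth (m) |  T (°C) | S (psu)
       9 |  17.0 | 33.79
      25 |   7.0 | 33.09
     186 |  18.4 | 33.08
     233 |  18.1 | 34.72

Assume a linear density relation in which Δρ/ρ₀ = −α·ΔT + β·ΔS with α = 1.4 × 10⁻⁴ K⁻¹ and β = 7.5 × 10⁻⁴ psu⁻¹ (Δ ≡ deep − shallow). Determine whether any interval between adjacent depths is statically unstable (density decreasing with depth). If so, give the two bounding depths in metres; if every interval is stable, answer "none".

Evaluate Δρ/ρ₀ = −αΔT + βΔS across each adjacent pair:
  9–25 m: −αΔT+βΔS = −(1.4 × 10⁻⁴)(-10.0)+(7.5 × 10⁻⁴)(-0.70) = 8.7 × 10⁻⁴ → stable
  25–186 m: −αΔT+βΔS = −(1.4 × 10⁻⁴)(+11.4)+(7.5 × 10⁻⁴)(-0.01) = -1.6 × 10⁻³ → UNSTABLE
  186–233 m: −αΔT+βΔS = −(1.4 × 10⁻⁴)(-0.3)+(7.5 × 10⁻⁴)(+1.64) = 1.3 × 10⁻³ → stable
The 25–186 m interval has Δρ < 0: lighter water underlies denser water.

25–186 m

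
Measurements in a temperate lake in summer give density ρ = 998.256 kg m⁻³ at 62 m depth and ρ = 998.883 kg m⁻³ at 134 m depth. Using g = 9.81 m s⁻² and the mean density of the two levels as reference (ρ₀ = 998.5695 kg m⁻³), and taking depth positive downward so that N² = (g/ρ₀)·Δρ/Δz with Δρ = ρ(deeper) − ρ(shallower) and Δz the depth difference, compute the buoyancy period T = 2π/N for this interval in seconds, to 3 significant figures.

Δρ = 998.883 − 998.256 = 0.627 kg m⁻³ over Δz = 134 − 62 = 72 m.
N² = (9.81/998.5695) × (0.627/72) = 8.5551 × 10⁻⁵ s⁻².
N = √(8.5551 × 10⁻⁵) = 9.2494 × 10⁻³ rad s⁻¹, so T = 2π/N = 679.31 s ≈ 679 s.

679 s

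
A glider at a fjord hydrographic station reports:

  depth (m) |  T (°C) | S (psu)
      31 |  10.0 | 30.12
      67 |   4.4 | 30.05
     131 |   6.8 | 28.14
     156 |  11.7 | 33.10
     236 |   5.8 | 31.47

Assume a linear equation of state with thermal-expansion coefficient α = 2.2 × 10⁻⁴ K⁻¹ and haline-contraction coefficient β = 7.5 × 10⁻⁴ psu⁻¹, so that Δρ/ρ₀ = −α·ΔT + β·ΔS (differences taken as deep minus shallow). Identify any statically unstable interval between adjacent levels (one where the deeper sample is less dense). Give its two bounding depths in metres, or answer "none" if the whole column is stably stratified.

Evaluate Δρ/ρ₀ = −αΔT + βΔS across each adjacent pair:
  31–67 m: −αΔT+βΔS = −(2.2 × 10⁻⁴)(-5.6)+(7.5 × 10⁻⁴)(-0.07) = 1.2 × 10⁻³ → stable
  67–131 m: −αΔT+βΔS = −(2.2 × 10⁻⁴)(+2.4)+(7.5 × 10⁻⁴)(-1.91) = -2.0 × 10⁻³ → UNSTABLE
  131–156 m: −αΔT+βΔS = −(2.2 × 10⁻⁴)(+4.9)+(7.5 × 10⁻⁴)(+4.96) = 2.6 × 10⁻³ → stable
  156–236 m: −αΔT+βΔS = −(2.2 × 10⁻⁴)(-5.9)+(7.5 × 10⁻⁴)(-1.63) = 7.6 × 10⁻⁵ → stable
The 67–131 m interval has Δρ < 0: lighter water underlies denser water.

67–131 m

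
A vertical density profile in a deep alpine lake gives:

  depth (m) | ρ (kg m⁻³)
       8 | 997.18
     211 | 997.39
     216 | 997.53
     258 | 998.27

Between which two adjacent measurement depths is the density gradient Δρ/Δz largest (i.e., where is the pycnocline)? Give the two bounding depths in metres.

211–216 m

Compute the density gradient over each adjacent pair:
  8–211 m: Δρ/Δz = 0.21/203 = 1.0 × 10⁻³ kg m⁻⁴
  211–216 m: Δρ/Δz = 0.14/5 = 0.028 kg m⁻⁴
  216–258 m: Δρ/Δz = 0.74/42 = 0.018 kg m⁻⁴
The largest gradient is in the 211–216 m interval — the pycnocline.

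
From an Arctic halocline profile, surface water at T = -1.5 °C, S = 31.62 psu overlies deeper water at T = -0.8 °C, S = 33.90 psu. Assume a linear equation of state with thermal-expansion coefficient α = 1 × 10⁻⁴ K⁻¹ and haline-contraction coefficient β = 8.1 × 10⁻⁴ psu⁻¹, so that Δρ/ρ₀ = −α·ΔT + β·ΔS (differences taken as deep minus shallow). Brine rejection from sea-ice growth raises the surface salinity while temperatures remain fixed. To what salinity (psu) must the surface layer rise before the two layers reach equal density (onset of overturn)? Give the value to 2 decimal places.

33.81 psu

Neutral buoyancy requires −α(T_deep − T_surf) + β(S_deep − S_surf′) = 0.
S_surf′ = S_deep − (α/β)·ΔT = 33.90 − (1 × 10⁻⁴/8.1 × 10⁻⁴)·(+0.7) = 33.8136 psu.
Increase required: 33.8136 − 31.62 = 2.1936 psu.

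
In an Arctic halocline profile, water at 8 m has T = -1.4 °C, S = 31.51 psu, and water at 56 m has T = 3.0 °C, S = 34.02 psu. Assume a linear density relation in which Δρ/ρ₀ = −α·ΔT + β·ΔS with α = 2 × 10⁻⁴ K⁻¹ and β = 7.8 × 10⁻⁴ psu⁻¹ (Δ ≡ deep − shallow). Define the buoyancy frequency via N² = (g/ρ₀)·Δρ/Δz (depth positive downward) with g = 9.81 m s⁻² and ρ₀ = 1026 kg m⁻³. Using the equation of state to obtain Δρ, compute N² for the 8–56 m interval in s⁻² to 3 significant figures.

2.20 × 10⁻⁴ s⁻²

ΔT = +4.4 K, ΔS = +2.51 psu (deep − shallow).
Δρ/ρ₀ = −αΔT + βΔS = -8.80 × 10⁻⁴ + 1.9578 × 10⁻³ = 1.0778 × 10⁻³, so Δρ ≈ 1.106 kg m⁻³.
N² = (g/ρ₀)·Δρ/Δz = g·(Δρ/ρ₀)/Δz = 9.81 × 1.0778 × 10⁻³ / 48 = 2.2028 × 10⁻⁴ s⁻² ≈ 2.20 × 10⁻⁴ s⁻².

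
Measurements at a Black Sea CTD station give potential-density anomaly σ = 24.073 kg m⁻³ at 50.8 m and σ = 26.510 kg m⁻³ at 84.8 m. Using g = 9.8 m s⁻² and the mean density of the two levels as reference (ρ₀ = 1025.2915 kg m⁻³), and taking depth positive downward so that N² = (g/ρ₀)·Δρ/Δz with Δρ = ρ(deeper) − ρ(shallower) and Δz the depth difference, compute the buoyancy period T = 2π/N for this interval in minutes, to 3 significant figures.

Δρ = 1026.510 − 1024.073 = 2.437 kg m⁻³ over Δz = 84.8 − 50.8 = 34 m.
N² = (9.8/1025.2915) × (2.437/34) = 6.8510 × 10⁻⁴ s⁻².
N = √(6.8510 × 10⁻⁴) = 0.026174 rad s⁻¹, so T = 2π/N = 240.05 s = 4.0008 min ≈ 4.00 min.

4.00 min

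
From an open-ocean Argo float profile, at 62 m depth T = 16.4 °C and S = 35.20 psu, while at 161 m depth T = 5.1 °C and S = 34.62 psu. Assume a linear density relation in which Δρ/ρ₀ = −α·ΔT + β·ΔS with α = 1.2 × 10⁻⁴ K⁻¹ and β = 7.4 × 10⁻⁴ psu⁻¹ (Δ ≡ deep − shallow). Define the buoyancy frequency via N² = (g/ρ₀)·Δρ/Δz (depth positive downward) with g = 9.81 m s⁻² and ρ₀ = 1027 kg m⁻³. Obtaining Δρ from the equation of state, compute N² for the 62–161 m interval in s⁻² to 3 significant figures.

ΔT = -11.3 K, ΔS = -0.58 psu (deep − shallow).
Δρ/ρ₀ = −αΔT + βΔS = 1.356 × 10⁻³ − 4.292 × 10⁻⁴ = 9.268 × 10⁻⁴, so Δρ ≈ 0.9518 kg m⁻³.
N² = (g/ρ₀)·Δρ/Δz = g·(Δρ/ρ₀)/Δz = 9.81 × 9.268 × 10⁻⁴ / 99 = 9.1837 × 10⁻⁵ s⁻² ≈ 9.18 × 10⁻⁵ s⁻².

9.18 × 10⁻⁵ s⁻²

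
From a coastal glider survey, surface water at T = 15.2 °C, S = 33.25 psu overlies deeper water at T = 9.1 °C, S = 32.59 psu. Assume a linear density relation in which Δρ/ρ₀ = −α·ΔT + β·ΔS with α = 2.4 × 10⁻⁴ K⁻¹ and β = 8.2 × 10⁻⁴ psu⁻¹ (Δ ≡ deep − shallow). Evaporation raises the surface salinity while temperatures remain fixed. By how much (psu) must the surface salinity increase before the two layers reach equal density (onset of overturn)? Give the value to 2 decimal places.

1.13 psu

Neutral buoyancy requires −α(T_deep − T_surf) + β(S_deep − S_surf′) = 0.
S_surf′ = S_deep − (α/β)·ΔT = 32.59 − (2.4 × 10⁻⁴/8.2 × 10⁻⁴)·(-6.1) = 34.3754 psu.
Increase required: 34.3754 − 33.25 = 1.1254 psu.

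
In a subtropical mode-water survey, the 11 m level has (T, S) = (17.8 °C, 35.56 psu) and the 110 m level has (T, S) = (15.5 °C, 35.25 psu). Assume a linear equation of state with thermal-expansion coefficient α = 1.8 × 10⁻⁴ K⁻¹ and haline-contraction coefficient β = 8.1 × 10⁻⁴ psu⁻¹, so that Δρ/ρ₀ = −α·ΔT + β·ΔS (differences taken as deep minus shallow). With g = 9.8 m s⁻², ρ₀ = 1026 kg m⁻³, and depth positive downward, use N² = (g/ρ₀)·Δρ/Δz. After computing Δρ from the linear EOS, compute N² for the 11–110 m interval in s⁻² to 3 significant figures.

ΔT = -2.3 K, ΔS = -0.31 psu (deep − shallow).
Δρ/ρ₀ = −αΔT + βΔS = 4.14 × 10⁻⁴ − 2.511 × 10⁻⁴ = 1.629 × 10⁻⁴, so Δρ ≈ 0.1671 kg m⁻³.
N² = (g/ρ₀)·Δρ/Δz = g·(Δρ/ρ₀)/Δz = 9.8 × 1.629 × 10⁻⁴ / 99 = 1.6125 × 10⁻⁵ s⁻² ≈ 1.61 × 10⁻⁵ s⁻².

1.61 × 10⁻⁵ s⁻²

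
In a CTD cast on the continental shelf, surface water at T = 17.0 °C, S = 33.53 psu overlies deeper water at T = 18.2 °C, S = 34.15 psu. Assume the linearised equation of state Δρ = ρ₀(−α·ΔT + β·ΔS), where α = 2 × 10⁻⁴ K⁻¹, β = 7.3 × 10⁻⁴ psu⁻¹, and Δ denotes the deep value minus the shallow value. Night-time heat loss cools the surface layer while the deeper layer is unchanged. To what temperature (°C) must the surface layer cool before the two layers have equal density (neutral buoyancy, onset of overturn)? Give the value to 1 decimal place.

Neutral buoyancy requires Δρ = 0, i.e. −α(T_deep − T_surf′) + β(S_deep − S_surf) = 0.
T_surf′ = T_deep − (β/α)·ΔS = 18.2 − (7.3 × 10⁻⁴/2 × 10⁻⁴)·(+0.62) = 15.937 °C.
Cooling required: 17.0 − (15.937) = 1.063 °C.

15.9 °C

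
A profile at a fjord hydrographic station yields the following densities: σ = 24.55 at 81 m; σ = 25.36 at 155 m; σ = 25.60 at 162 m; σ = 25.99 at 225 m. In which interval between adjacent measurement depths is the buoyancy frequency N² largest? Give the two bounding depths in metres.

Compute the density gradient over each adjacent pair:
  81–155 m: Δρ/Δz = 0.81/74 = 0.011 kg m⁻⁴
  155–162 m: Δρ/Δz = 0.24/7 = 0.034 kg m⁻⁴
  162–225 m: Δρ/Δz = 0.39/63 = 6.2 × 10⁻³ kg m⁻⁴
The largest gradient is in the 155–162 m interval — the pycnocline.

155–162 m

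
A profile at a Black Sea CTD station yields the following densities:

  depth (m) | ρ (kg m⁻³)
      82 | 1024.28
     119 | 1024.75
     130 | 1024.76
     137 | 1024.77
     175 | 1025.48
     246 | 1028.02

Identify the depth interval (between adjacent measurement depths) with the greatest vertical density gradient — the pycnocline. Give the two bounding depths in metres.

Compute the density gradient over each adjacent pair:
  82–119 m: Δρ/Δz = 0.47/37 = 0.013 kg m⁻⁴
  119–130 m: Δρ/Δz = 0.01/11 = 9.1 × 10⁻⁴ kg m⁻⁴
  130–137 m: Δρ/Δz = 0.01/7 = 1.4 × 10⁻³ kg m⁻⁴
  137–175 m: Δρ/Δz = 0.71/38 = 0.019 kg m⁻⁴
  175–246 m: Δρ/Δz = 2.54/71 = 0.036 kg m⁻⁴
The largest gradient is in the 175–246 m interval — the pycnocline.

175–246 m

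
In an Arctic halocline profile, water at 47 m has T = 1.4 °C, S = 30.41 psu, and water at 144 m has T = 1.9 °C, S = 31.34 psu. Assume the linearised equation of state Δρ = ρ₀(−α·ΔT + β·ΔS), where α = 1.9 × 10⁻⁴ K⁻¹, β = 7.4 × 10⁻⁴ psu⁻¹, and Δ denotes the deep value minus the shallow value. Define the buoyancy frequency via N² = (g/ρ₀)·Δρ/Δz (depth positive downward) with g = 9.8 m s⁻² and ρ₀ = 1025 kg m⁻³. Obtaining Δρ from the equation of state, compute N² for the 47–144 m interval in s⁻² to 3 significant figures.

5.99 × 10⁻⁵ s⁻²

ΔT = +0.5 K, ΔS = +0.93 psu (deep − shallow).
Δρ/ρ₀ = −αΔT + βΔS = -9.50 × 10⁻⁵ + 6.882 × 10⁻⁴ = 5.932 × 10⁻⁴, so Δρ ≈ 0.6080 kg m⁻³.
N² = (g/ρ₀)·Δρ/Δz = g·(Δρ/ρ₀)/Δz = 9.8 × 5.932 × 10⁻⁴ / 97 = 5.9932 × 10⁻⁵ s⁻² ≈ 5.99 × 10⁻⁵ s⁻².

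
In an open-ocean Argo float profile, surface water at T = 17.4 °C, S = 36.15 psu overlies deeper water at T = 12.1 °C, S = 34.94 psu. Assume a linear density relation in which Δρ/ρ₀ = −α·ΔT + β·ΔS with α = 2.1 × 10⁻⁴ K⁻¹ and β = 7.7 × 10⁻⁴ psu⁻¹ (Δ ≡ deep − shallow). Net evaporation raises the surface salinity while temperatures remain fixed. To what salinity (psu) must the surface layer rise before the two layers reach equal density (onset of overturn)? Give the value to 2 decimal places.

36.39 psu

Neutral buoyancy requires −α(T_deep − T_surf) + β(S_deep − S_surf′) = 0.
S_surf′ = S_deep − (α/β)·ΔT = 34.94 − (2.1 × 10⁻⁴/7.7 × 10⁻⁴)·(-5.3) = 36.3855 psu.
Increase required: 36.3855 − 36.15 = 0.2355 psu.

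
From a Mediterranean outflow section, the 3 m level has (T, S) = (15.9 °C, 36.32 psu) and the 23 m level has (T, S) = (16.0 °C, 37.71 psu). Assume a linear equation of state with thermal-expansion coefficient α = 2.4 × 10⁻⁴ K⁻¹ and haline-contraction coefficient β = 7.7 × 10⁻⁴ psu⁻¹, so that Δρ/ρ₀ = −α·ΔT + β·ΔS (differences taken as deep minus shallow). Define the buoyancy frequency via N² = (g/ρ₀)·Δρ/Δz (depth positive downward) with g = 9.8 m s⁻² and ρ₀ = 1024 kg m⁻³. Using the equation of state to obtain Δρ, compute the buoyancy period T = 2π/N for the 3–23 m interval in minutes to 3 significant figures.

4.62 min

ΔT = +0.1 K, ΔS = +1.39 psu (deep − shallow).
Δρ/ρ₀ = −αΔT + βΔS = -2.40 × 10⁻⁵ + 1.0703 × 10⁻³ = 1.0463 × 10⁻³, so Δρ ≈ 1.071 kg m⁻³.
N² = (g/ρ₀)·Δρ/Δz = g·(Δρ/ρ₀)/Δz = 9.8 × 1.0463 × 10⁻³ / 20 = 5.1269 × 10⁻⁴ s⁻².
N = √(5.1269 × 10⁻⁴) = 0.022643 rad s⁻¹ → T = 2π/N = 277.49 s = 4.6248 min ≈ 4.62 min.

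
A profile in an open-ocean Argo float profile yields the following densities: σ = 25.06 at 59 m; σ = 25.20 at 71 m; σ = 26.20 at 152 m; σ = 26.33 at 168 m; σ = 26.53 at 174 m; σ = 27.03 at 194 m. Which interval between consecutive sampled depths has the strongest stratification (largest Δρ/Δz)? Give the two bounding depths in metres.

168–174 m

Compute the density gradient over each adjacent pair:
  59–71 m: Δρ/Δz = 0.14/12 = 0.012 kg m⁻⁴
  71–152 m: Δρ/Δz = 1.00/81 = 0.012 kg m⁻⁴
  152–168 m: Δρ/Δz = 0.13/16 = 8.1 × 10⁻³ kg m⁻⁴
  168–174 m: Δρ/Δz = 0.20/6 = 0.033 kg m⁻⁴
  174–194 m: Δρ/Δz = 0.50/20 = 0.025 kg m⁻⁴
The largest gradient is in the 168–174 m interval — the pycnocline.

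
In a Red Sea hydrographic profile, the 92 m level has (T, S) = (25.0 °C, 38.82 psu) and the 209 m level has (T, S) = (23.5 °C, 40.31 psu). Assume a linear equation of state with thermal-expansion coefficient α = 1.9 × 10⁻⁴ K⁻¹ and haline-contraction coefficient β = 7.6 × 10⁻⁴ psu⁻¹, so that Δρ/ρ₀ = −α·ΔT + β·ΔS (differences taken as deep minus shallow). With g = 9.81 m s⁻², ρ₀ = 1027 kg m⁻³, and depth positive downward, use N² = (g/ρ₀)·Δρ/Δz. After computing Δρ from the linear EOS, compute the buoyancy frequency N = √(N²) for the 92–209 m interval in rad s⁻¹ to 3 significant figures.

ΔT = -1.5 K, ΔS = +1.49 psu (deep − shallow).
Δρ/ρ₀ = −αΔT + βΔS = 2.85 × 10⁻⁴ + 1.1324 × 10⁻³ = 1.4174 × 10⁻³, so Δρ ≈ 1.456 kg m⁻³.
N² = (g/ρ₀)·Δρ/Δz = g·(Δρ/ρ₀)/Δz = 9.81 × 1.4174 × 10⁻³ / 117 = 1.1884 × 10⁻⁴ s⁻².
N = √(1.1884 × 10⁻⁴) = 0.010901 rad s⁻¹ ≈ 0.0109 rad s⁻¹.

0.0109 rad s⁻¹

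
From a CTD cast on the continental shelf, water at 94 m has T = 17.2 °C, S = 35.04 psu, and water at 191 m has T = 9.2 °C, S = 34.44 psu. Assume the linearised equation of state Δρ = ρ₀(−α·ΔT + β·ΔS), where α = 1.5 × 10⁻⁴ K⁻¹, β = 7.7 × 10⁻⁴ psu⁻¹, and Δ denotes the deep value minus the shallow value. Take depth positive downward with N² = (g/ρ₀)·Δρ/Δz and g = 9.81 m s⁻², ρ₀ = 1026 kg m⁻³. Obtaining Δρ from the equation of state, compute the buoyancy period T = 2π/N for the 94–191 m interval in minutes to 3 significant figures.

12.1 min

ΔT = -8.0 K, ΔS = -0.60 psu (deep − shallow).
Δρ/ρ₀ = −αΔT + βΔS = 1.20 × 10⁻³ − 4.62 × 10⁻⁴ = 7.38 × 10⁻⁴, so Δρ ≈ 0.7572 kg m⁻³.
N² = (g/ρ₀)·Δρ/Δz = g·(Δρ/ρ₀)/Δz = 9.81 × 7.38 × 10⁻⁴ / 97 = 7.4637 × 10⁻⁵ s⁻².
N = √(7.4637 × 10⁻⁵) = 8.6393 × 10⁻³ rad s⁻¹ → T = 2π/N = 727.28 s = 12.121 min ≈ 12.1 min.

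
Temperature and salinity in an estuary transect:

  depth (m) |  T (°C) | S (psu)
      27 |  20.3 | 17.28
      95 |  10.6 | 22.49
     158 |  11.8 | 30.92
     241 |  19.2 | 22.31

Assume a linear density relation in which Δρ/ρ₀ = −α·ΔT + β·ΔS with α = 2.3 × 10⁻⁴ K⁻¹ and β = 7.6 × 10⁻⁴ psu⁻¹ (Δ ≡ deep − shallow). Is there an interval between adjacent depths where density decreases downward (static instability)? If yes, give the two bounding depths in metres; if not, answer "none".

158–241 m

Evaluate Δρ/ρ₀ = −αΔT + βΔS across each adjacent pair:
  27–95 m: −αΔT+βΔS = −(2.3 × 10⁻⁴)(-9.7)+(7.6 × 10⁻⁴)(+5.21) = 6.2 × 10⁻³ → stable
  95–158 m: −αΔT+βΔS = −(2.3 × 10⁻⁴)(+1.2)+(7.6 × 10⁻⁴)(+8.43) = 6.1 × 10⁻³ → stable
  158–241 m: −αΔT+βΔS = −(2.3 × 10⁻⁴)(+7.4)+(7.6 × 10⁻⁴)(-8.61) = -8.2 × 10⁻³ → UNSTABLE
The 158–241 m interval has Δρ < 0: lighter water underlies denser water.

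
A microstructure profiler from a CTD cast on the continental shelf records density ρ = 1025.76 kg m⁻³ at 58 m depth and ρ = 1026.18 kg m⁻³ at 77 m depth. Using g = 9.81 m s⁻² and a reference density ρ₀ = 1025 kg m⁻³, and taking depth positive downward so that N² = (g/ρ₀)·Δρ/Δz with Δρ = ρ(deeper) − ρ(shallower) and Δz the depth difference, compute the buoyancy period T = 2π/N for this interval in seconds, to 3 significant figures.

Δρ = 1026.18 − 1025.76 = 0.42 kg m⁻³ over Δz = 77 − 58 = 19 m.
N² = (9.81/1025) × (0.42/19) = 2.1156 × 10⁻⁴ s⁻².
N = √(2.1156 × 10⁻⁴) = 0.014545 rad s⁻¹, so T = 2π/N = 431.98 s ≈ 432 s.

432 s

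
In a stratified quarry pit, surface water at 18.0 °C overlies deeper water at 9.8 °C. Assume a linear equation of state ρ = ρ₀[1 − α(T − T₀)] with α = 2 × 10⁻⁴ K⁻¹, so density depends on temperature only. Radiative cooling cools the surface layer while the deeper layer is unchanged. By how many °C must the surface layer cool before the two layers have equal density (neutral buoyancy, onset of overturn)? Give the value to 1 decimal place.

8.2 °C

With temperature the only control, equal density requires T_surf′ = T_deep.
T_surf′ = 9.8 °C.
Cooling required: 18.0 − 9.8 = 8.2 °C.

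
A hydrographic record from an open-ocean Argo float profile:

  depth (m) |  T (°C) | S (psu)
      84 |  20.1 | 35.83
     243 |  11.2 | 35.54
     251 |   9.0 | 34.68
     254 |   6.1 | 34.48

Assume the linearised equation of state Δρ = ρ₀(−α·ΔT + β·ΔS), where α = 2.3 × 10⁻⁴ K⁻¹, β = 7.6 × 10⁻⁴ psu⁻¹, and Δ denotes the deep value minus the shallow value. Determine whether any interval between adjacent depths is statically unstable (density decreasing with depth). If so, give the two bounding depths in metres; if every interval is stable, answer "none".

Evaluate Δρ/ρ₀ = −αΔT + βΔS across each adjacent pair:
  84–243 m: −αΔT+βΔS = −(2.3 × 10⁻⁴)(-8.9)+(7.6 × 10⁻⁴)(-0.29) = 1.8 × 10⁻³ → stable
  243–251 m: −αΔT+βΔS = −(2.3 × 10⁻⁴)(-2.2)+(7.6 × 10⁻⁴)(-0.86) = -1.5 × 10⁻⁴ → UNSTABLE
  251–254 m: −αΔT+βΔS = −(2.3 × 10⁻⁴)(-2.9)+(7.6 × 10⁻⁴)(-0.20) = 5.1 × 10⁻⁴ → stable
The 243–251 m interval has Δρ < 0: lighter water underlies denser water.

243–251 m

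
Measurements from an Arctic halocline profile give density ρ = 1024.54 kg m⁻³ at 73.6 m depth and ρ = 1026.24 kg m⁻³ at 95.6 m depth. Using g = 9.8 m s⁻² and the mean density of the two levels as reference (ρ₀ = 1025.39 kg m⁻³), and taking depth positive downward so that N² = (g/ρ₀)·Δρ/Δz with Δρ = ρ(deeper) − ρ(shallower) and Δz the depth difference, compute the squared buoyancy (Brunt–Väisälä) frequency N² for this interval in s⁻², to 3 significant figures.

Δρ = 1026.24 − 1024.54 = 1.70 kg m⁻³ over Δz = 95.6 − 73.6 = 22 m.
N² = (9.8/1025.39) × (1.70/22) = 7.3852 × 10⁻⁴ s⁻² ≈ 7.39 × 10⁻⁴ s⁻².

7.39 × 10⁻⁴ s⁻²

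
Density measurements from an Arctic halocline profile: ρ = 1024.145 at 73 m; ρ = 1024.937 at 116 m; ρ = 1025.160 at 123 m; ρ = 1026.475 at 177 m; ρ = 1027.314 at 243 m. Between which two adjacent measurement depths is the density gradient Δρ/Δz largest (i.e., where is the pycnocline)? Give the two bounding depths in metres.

116–123 m

Compute the density gradient over each adjacent pair:
  73–116 m: Δρ/Δz = 0.792/43 = 0.018 kg m⁻⁴
  116–123 m: Δρ/Δz = 0.223/7 = 0.032 kg m⁻⁴
  123–177 m: Δρ/Δz = 1.315/54 = 0.024 kg m⁻⁴
  177–243 m: Δρ/Δz = 0.839/66 = 0.013 kg m⁻⁴
The largest gradient is in the 116–123 m interval — the pycnocline.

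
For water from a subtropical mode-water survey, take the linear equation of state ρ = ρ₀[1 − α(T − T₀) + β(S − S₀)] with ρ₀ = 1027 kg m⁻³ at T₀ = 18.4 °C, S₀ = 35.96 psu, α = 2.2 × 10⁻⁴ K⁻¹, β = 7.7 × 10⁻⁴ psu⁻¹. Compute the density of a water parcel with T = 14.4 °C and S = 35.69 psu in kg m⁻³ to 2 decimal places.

T − T₀ = -4.0 K, S − S₀ = -0.27 psu.
Bracket = 1 − α·(-4.0) + β·(-0.27) = 1 + (6.721 × 10⁻⁴) = 1.0006721.
ρ = 1027 × 1.0006721 = 1027.69 kg m⁻³.

1027.69 kg m⁻³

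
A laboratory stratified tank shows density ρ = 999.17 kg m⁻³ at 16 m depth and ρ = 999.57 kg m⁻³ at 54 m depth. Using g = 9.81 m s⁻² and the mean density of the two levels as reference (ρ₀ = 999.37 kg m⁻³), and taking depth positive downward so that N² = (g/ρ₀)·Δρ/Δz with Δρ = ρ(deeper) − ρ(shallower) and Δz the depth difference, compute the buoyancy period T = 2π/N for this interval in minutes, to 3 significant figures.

Δρ = 999.57 − 999.17 = 0.40 kg m⁻³ over Δz = 54 − 16 = 38 m.
N² = (9.81/999.37) × (0.40/38) = 1.0333 × 10⁻⁴ s⁻².
N = √(1.0333 × 10⁻⁴) = 0.010165 rad s⁻¹, so T = 2π/N = 618.12 s = 10.302 min ≈ 10.3 min.

10.3 min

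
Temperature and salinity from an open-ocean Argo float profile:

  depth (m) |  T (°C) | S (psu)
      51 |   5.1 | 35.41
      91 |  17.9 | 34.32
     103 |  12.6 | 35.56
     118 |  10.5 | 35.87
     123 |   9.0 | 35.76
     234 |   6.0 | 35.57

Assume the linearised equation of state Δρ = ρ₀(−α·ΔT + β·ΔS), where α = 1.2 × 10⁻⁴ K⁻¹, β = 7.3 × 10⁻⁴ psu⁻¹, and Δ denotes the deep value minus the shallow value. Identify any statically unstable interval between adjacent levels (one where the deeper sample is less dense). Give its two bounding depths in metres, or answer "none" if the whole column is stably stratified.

Evaluate Δρ/ρ₀ = −αΔT + βΔS across each adjacent pair:
  51–91 m: −αΔT+βΔS = −(1.2 × 10⁻⁴)(+12.8)+(7.3 × 10⁻⁴)(-1.09) = -2.3 × 10⁻³ → UNSTABLE
  91–103 m: −αΔT+βΔS = −(1.2 × 10⁻⁴)(-5.3)+(7.3 × 10⁻⁴)(+1.24) = 1.5 × 10⁻³ → stable
  103–118 m: −αΔT+βΔS = −(1.2 × 10⁻⁴)(-2.1)+(7.3 × 10⁻⁴)(+0.31) = 4.8 × 10⁻⁴ → stable
  118–123 m: −αΔT+βΔS = −(1.2 × 10⁻⁴)(-1.5)+(7.3 × 10⁻⁴)(-0.11) = 1.0 × 10⁻⁴ → stable
  123–234 m: −αΔT+βΔS = −(1.2 × 10⁻⁴)(-3.0)+(7.3 × 10⁻⁴)(-0.19) = 2.2 × 10⁻⁴ → stable
The 51–91 m interval has Δρ < 0: lighter water underlies denser water.

51–91 m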